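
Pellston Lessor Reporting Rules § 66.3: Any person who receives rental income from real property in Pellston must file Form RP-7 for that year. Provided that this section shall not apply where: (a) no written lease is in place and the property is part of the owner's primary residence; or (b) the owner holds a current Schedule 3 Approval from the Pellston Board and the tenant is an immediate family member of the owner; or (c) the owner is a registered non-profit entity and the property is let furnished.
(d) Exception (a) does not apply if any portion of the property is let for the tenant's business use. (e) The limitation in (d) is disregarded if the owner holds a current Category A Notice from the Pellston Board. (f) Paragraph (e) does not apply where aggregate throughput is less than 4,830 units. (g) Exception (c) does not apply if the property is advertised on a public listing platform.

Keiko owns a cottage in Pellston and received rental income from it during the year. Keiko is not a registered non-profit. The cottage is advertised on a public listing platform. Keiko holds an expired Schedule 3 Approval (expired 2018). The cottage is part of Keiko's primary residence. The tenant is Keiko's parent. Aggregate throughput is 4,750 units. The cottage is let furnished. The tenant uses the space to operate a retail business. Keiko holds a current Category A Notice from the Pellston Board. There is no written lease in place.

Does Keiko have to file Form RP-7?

Exception (a)'s conditions are all satisfied: there is no written lease; the cottage is part of the primary residence. However, paragraphs (d)–(f) must be considered: (d) operates — the space is let for business use. (e) would limit (d) — a current Category A Notice is held — but (f) sets (e) aside: (f) applies — aggregate throughput is 4,750 units, less than the 4,830 units limit. Exception (a) does not apply.
Exception (b) fails — there is no Schedule 3 Approval in force.
Exception (c) does not apply: Keiko is not a registered non-profit.
No exception is made out. Keiko falls within the general rule.

Yes — Keiko must file Form RP-7.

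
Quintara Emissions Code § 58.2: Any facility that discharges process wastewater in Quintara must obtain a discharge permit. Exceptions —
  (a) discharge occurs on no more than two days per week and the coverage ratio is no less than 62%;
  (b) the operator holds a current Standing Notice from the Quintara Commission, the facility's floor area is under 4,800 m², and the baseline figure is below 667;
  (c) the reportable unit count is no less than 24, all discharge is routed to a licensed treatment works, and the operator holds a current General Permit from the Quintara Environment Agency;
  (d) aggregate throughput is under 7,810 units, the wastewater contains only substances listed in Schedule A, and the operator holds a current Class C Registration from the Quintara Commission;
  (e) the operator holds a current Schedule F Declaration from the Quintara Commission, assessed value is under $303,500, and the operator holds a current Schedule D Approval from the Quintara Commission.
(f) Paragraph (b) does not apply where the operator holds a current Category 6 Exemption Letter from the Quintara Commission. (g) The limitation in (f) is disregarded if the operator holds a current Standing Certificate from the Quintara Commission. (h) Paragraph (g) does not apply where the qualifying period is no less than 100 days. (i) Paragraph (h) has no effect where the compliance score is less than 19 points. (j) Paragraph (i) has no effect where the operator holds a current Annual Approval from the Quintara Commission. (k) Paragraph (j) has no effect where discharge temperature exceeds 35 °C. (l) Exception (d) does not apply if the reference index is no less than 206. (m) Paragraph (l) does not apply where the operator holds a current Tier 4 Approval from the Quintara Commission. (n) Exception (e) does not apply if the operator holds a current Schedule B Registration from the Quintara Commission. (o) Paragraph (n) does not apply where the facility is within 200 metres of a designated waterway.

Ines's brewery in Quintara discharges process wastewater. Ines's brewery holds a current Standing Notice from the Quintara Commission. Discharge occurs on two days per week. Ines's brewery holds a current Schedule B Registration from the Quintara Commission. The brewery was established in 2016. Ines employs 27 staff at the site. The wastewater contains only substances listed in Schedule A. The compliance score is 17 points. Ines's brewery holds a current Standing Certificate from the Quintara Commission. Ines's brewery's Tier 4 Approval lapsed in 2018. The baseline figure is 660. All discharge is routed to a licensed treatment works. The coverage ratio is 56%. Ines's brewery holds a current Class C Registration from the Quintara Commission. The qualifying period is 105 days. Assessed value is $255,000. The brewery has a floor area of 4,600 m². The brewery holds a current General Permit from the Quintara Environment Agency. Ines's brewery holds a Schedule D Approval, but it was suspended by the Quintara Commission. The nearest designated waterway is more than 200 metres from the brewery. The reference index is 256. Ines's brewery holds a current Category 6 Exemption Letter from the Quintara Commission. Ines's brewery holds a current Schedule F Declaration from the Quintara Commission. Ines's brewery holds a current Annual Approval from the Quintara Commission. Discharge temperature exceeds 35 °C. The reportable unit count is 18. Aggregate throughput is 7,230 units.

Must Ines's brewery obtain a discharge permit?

Exception (a) requires that the coverage ratio is no less than 62%; but the coverage ratio is 56%, short of 62%, so (a) is unavailable.
Exception (b): a current Standing Notice is held; the facility's floor area is 4,600 m², under the 4,800 m² limit; the baseline figure is 660, below the 667 limit — every condition holds. Under paragraphs (f)–(k): (f) would limit (b) — a current Category 6 Exemption Letter is held — but (g) sets (f) aside: (g) is engaged — a current Standing Certificate is held. (h) would limit (g) — the qualifying period is 105 days, meeting the 100 days threshold — but (i) sets (h) aside: (i) is engaged — the compliance score is 17 points, less than the 19 points limit. (j) would limit (i) — a current Annual Approval is held — but (k) sets (j) aside: (k) operates — discharge temperature exceeds 35 °C. (b) remains available.
Exception (c) requires that the reportable unit count is no less than 24; but the reportable unit count is 18, short of 24, so (c) is unavailable.
Exception (d) is satisfied on its face — aggregate throughput is 7,230 units, under the 7,810 units limit; the wastewater is Schedule-A-only; a current Class C Registration is held. But: (l) applies — the reference index is 256, meeting the 206 threshold. (m), which would lift (l), does not operate here — no current Tier 4 Approval is held. So (d) is unavailable.
Exception (e) fails — the Schedule D Approval is not current.

No — exception (b) applies; Ines's brewery is not required to obtain a discharge permit.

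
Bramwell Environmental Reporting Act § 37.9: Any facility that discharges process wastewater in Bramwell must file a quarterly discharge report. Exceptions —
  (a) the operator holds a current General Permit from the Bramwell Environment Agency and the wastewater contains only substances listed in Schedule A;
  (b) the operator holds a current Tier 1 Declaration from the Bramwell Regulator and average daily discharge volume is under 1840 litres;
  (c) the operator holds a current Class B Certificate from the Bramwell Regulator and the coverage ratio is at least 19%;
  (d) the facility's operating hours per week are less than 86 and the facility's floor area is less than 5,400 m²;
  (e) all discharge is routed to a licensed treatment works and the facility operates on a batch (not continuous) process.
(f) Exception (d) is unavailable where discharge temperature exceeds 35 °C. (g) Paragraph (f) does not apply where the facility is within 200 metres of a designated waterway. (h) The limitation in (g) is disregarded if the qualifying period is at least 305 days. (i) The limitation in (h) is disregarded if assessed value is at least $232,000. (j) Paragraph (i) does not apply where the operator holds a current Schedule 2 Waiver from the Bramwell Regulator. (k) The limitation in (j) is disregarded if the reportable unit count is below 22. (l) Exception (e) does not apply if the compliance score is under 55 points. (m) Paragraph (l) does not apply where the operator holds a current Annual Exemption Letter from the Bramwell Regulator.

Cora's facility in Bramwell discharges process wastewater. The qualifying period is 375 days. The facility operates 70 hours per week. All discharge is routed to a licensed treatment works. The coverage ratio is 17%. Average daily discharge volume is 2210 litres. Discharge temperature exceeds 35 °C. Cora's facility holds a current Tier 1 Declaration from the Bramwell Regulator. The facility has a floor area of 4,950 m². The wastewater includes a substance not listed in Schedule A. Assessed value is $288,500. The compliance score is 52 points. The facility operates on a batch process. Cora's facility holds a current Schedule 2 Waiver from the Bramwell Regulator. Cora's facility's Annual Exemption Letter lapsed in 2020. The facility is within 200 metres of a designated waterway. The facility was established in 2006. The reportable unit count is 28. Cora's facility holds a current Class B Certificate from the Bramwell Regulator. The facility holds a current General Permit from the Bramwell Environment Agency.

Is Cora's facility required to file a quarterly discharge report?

Exception (a) does not apply: the wastewater includes a non-Schedule-A substance.
Exception (b) does not apply: average daily discharge volume is 2210 litres, not under 1840 litres.
Exception (c) does not apply: the coverage ratio is 17%, short of 19%.
Exception (d)'s conditions are all satisfied: the facility's operating hours per week are 70, less than the 86 limit; the facility's floor area is 4,950 m², less than the 5,400 m² limit. However, paragraphs (f)–(k) must be considered: (f) applies — discharge temperature exceeds 35 °C. (g) applies (the facility is within 200 m of a designated waterway), but yields to (h): (h) is triggered — the qualifying period is 375 days, meeting the 305 days threshold. (i) applies (assessed value is $288,500, meeting the $232,000 threshold), but is set aside by (j): (j) operates against (i): a current Schedule 2 Waiver is held. (k) is not engaged (the reportable unit count is 28, not below 22), so (j) stands. Exception (d) does not apply.
Exception (e) is satisfied on its face — discharge is routed to a licensed treatment works; the facility operates on a batch process. But: (l) operates — the compliance score is 52 points, under the 55 points limit. (m), which would lift (l), is not engaged — the Annual Exemption Letter is not current. (e) is therefore removed.
Every exception is unavailable, so the rule governs.

Yes — Cora's facility must file a quarterly discharge report.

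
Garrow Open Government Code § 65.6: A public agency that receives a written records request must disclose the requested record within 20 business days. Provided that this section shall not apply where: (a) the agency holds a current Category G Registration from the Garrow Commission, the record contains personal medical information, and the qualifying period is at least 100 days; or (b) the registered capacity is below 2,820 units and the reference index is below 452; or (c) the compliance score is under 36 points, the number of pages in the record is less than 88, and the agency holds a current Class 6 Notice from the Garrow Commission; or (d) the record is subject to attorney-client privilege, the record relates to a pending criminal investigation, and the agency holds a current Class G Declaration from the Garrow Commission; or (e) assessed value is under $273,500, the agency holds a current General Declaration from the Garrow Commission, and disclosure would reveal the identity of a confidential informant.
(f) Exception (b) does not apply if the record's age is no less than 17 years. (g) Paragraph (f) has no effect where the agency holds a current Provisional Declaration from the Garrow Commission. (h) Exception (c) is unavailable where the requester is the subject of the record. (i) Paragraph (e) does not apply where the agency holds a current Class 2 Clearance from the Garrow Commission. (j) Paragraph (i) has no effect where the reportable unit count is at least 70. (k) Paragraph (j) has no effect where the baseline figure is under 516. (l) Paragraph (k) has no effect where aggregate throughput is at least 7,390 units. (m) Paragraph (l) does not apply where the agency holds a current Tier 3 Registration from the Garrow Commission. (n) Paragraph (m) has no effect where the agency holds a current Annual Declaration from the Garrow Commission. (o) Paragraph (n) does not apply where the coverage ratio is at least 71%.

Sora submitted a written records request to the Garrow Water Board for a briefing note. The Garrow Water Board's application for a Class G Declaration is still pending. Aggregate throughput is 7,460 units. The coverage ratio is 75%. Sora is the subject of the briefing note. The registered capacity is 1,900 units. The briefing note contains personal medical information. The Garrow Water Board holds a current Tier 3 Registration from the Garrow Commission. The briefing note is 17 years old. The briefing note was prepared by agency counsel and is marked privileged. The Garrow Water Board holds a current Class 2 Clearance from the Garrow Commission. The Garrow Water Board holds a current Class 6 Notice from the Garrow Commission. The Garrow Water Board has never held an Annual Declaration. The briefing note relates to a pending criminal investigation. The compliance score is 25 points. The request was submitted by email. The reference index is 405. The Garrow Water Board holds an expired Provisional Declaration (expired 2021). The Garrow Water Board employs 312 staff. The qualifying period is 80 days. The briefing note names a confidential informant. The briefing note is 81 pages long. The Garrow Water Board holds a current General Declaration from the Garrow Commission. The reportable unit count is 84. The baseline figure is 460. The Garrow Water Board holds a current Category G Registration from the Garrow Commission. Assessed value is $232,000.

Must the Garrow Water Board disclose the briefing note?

Exception (a) fails — the qualifying period is 80 days, short of 100 days.
Exception (b) is satisfied on its face — the registered capacity is 1,900 units, below the 2,820 units limit; the reference index is 405, below the 452 limit. Turning to paragraphs (f)–(g): (f) operates against (b): the record's age is 17 years, meeting the 17 years threshold. (g), which would lift (f), is not engaged — there is no Provisional Declaration in force. Exception (b) does not apply.
Exception (c): the compliance score is 25 points, under the 36 points limit; the number of pages in the record is 81, less than the 88 limit; a current Class 6 Notice is held — every condition holds. Turning to paragraph (h): (h) operates against (c): Sora is the subject of the briefing note. Exception (c) does not apply.
Exception (d) does not apply: there is no Class G Declaration in force.
All of (e)'s requirements are met (assessed value is $232,000, under the $273,500 limit; a current General Declaration is held; the briefing note names a confidential informant). But applying paragraphs (i)–(o): (i) operates — a current Class 2 Clearance is held. (j) would limit (i) — the reportable unit count is 84, meeting the 70 threshold — but (k) sets (j) aside: (k) is engaged — the baseline figure is 460, under the 516 limit. (l) operates (aggregate throughput is 7,460 units, meeting the 7,390 units threshold), but is overridden by (m): (m) applies — a current Tier 3 Registration is held. (n), which would lift (m), does not operate here — no current Annual Declaration is held. Exception (e) does not apply.
No exception displaces § 65.6.

Yes — the Garrow Water Board must disclose the briefing note.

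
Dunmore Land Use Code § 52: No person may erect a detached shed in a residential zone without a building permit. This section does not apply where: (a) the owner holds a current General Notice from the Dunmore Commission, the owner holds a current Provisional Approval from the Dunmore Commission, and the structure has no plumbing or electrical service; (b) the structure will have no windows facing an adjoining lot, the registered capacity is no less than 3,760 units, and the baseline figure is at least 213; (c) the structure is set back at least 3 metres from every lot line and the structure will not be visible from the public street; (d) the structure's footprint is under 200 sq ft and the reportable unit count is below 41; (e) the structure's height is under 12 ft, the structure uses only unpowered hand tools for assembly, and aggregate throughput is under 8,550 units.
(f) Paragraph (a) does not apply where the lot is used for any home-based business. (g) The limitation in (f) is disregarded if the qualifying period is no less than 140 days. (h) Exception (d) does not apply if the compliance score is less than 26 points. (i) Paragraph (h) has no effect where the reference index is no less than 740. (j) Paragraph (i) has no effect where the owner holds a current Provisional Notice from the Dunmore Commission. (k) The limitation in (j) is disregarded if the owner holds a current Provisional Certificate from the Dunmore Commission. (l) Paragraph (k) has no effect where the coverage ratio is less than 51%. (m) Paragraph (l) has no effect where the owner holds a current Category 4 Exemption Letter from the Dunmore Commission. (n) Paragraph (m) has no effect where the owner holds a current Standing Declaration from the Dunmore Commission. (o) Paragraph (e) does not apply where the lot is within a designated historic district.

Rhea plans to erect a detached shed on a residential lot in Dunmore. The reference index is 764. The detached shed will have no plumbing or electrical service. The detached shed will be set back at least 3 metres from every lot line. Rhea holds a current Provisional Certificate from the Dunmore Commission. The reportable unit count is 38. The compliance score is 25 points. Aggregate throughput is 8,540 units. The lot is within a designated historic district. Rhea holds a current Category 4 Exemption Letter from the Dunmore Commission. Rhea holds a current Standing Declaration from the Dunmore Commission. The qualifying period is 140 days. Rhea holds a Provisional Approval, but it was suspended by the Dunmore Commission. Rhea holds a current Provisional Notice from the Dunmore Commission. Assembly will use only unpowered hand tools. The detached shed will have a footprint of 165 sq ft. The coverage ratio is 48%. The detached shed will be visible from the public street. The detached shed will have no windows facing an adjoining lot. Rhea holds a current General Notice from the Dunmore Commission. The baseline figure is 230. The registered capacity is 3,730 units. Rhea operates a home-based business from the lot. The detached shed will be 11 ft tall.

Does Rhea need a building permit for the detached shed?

Exception (a) does not apply: the Provisional Approval is not current.
Exception (b) does not apply: the registered capacity is 3,730 units, short of 3,760 units.
Exception (c) does not apply: the structure will be visible from the street.
Exception (d) is satisfied on its face — the structure's footprint is 165 sq ft, under the 200 sq ft limit; the reportable unit count is 38, below the 41 limit. However, paragraphs (h)–(n) must be considered: (h) operates — the compliance score is 25 points, less than the 26 points limit. (i) operates (the reference index is 764, meeting the 740 threshold), but is itself disapplied by (j): (j) operates against (i): a current Provisional Notice is held. (k) would limit (j) — a current Provisional Certificate is held — but (l) sets (k) aside: (l) applies — the coverage ratio is 48%, less than the 51% limit. (m) is triggered (a current Category 4 Exemption Letter is held), but yields to (n): (n) is triggered — a current Standing Declaration is held. So (d) is unavailable.
Exception (e) is satisfied on its face — the structure's height is 11 ft, under the 12 ft limit; assembly uses only hand tools; aggregate throughput is 8,540 units, under the 8,550 units limit. Turning to paragraph (o): (o) operates against (e): the lot is in a historic district. So (e) is unavailable.
Every exception is unavailable, so the rule governs.

Yes — Rhea must obtain a building permit.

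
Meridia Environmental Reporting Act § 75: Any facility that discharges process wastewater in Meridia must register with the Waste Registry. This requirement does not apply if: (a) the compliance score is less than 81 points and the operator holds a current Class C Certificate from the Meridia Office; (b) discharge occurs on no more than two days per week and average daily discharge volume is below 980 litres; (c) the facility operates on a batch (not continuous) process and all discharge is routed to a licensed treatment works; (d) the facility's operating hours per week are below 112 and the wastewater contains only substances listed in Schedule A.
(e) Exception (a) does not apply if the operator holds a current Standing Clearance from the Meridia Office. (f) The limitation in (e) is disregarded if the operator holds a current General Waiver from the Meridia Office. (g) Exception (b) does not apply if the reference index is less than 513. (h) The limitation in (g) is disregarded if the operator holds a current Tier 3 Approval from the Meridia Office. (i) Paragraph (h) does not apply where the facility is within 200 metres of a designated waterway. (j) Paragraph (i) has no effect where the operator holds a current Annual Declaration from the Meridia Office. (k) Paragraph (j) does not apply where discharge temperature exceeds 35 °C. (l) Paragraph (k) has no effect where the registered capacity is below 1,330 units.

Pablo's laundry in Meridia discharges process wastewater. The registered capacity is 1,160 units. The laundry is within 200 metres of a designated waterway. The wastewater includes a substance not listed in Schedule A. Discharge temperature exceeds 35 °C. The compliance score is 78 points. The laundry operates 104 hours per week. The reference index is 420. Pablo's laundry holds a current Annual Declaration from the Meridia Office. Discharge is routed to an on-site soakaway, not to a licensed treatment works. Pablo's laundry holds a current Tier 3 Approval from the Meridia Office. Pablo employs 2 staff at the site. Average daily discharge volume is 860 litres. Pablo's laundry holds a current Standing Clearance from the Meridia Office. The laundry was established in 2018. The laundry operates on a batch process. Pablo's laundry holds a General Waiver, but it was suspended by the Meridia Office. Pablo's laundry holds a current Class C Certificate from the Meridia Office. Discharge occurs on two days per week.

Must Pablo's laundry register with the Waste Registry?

No — exception (b) applies; Pablo's laundry is not required to register with the Waste Registry.

Exception (a)'s conditions are all satisfied: the compliance score is 78 points, less than the 81 points limit; a current Class C Certificate is held. But applying paragraphs (e)–(f): (e) applies — a current Standing Clearance is held. (f) does not operate here (the General Waiver is not current), so (e) stands. Exception (a) does not apply.
Exception (b) is satisfied on its face — discharge occurs on no more than two days per week; average daily discharge volume is 860 litres, below the 980 litres limit. As to paragraphs (g)–(l): (g) would limit (b) — the reference index is 420, less than the 513 limit — but (h) sets (g) aside: (h) is engaged — a current Tier 3 Approval is held. (i) would limit (h) — the laundry is within 200 m of a designated waterway — but (j) sets (i) aside: (j) operates against (i): a current Annual Declaration is held. (k) would limit (j) — discharge temperature exceeds 35 °C — but (l) sets (k) aside: (l) applies — the registered capacity is 1,160 units, below the 1,330 units limit. Exception (b) stands.
Exception (c) requires that all discharge is routed to a licensed treatment works; but discharge is not routed to a licensed treatment works, so (c) is unavailable.
Exception (d) does not apply: the wastewater includes a non-Schedule-A substance.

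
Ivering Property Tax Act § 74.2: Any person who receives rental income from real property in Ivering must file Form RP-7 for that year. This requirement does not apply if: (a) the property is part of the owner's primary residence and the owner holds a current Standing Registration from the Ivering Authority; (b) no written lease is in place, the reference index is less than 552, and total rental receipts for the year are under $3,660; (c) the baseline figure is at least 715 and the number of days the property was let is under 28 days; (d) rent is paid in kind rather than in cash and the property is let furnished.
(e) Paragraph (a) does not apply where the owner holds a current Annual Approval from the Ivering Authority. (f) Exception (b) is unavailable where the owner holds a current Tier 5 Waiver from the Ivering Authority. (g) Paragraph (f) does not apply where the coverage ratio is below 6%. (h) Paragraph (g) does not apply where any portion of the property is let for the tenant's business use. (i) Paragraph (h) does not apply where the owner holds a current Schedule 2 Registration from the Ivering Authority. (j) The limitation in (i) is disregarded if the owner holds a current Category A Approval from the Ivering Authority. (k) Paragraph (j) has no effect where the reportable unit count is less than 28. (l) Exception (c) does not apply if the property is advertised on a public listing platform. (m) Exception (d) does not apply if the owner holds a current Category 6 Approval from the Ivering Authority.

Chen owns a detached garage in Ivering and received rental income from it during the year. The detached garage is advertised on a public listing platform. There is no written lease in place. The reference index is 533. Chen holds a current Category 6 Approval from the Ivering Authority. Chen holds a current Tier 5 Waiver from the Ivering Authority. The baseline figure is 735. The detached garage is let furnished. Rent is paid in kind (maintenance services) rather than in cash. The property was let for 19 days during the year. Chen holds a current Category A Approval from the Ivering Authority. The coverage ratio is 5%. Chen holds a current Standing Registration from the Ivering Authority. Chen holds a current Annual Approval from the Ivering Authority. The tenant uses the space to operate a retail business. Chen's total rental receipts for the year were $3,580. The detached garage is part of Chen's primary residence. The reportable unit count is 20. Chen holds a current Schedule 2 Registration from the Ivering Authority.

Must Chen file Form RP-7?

All of (a)'s requirements are met (the detached garage is part of the primary residence; a current Standing Registration is held). Turning to paragraph (e): (e) operates against (a): a current Annual Approval is held. Exception (a) does not apply.
Exception (b) is satisfied on its face — there is no written lease; the reference index is 533, less than the 552 limit; total rental receipts for the year are $3,580, under the $3,660 limit. Considering the limiting provisions: (f) operates (a current Tier 5 Waiver is held), but is overridden by (g): (g) is triggered — the coverage ratio is 5%, below the 6% limit. (h) is triggered (the space is let for business use), but is displaced by (i): (i) operates against (h): a current Schedule 2 Registration is held. (j) would limit (i) — a current Category A Approval is held — but (k) sets (j) aside: (k) operates against (j): the reportable unit count is 20, less than the 28 limit. (b) remains available.
All of (c)'s requirements are met (the baseline figure is 735, meeting the 715 threshold; the number of days the property was let is 19 days, under the 28 days limit). But: (l) is engaged — the property is publicly advertised. So (c) is unavailable.
Exception (d): rent is paid in kind; the property is let furnished — every condition holds. However, paragraph (m) must be considered: (m) operates against (d): a current Category 6 Approval is held. (d) is therefore removed.

No — exception (b) applies; Chen is not required to file Form RP-7.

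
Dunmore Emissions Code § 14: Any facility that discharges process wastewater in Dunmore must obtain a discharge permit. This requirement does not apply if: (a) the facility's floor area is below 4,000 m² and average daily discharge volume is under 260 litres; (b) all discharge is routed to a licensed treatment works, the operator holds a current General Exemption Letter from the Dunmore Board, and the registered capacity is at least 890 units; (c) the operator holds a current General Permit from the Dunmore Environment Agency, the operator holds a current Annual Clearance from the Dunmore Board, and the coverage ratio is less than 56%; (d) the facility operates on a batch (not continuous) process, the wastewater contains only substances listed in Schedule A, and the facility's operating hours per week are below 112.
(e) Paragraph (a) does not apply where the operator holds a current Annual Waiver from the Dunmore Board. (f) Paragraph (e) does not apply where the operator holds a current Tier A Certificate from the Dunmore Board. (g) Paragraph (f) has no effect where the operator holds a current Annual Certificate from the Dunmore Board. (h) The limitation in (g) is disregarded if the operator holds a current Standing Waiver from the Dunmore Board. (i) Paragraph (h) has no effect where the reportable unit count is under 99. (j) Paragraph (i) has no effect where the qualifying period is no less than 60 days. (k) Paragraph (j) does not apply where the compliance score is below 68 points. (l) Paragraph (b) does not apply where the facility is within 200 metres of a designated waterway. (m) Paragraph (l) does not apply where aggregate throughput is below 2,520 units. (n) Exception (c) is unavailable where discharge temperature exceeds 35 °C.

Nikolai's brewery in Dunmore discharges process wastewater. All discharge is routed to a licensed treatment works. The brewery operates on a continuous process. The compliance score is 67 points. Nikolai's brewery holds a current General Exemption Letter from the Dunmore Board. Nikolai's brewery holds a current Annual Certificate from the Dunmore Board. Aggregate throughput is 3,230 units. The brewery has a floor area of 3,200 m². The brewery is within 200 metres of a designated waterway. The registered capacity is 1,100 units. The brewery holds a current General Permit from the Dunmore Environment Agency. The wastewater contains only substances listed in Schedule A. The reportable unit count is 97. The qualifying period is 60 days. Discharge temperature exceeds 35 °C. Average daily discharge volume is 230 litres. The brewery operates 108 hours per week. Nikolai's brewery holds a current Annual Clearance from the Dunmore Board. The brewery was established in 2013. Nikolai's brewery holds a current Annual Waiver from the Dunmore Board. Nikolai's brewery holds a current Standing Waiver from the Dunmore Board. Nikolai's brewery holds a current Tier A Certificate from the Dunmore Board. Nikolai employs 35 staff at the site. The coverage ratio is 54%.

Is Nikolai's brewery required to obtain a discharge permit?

Yes — Nikolai's brewery must obtain a discharge permit.

Exception (a) is satisfied on its face — the facility's floor area is 3,200 m², below the 4,000 m² limit; average daily discharge volume is 230 litres, under the 260 litres limit. But applying paragraphs (e)–(k): (e) operates against (a): a current Annual Waiver is held. (f) would limit (e) — a current Tier A Certificate is held — but (g) sets (f) aside: (g) applies — a current Annual Certificate is held. (h) is engaged (a current Standing Waiver is held), but is itself disapplied by (i): (i) applies — the reportable unit count is 97, under the 99 limit. (j) is triggered (the qualifying period is 60 days, meeting the 60 days threshold), but is set aside by (k): (k) operates against (j): the compliance score is 67 points, below the 68 points limit. (a) is therefore removed.
Exception (b): discharge is routed to a licensed treatment works; a current General Exemption Letter is held; the registered capacity is 1,100 units, meeting the 890 units threshold — every condition holds. But: (l) operates — the brewery is within 200 m of a designated waterway. (m) does not operate here (aggregate throughput is 3,230 units, not below 2,520 units), so (l) stands. (b) is therefore removed.
Exception (c): a current General Permit is held; a current Annual Clearance is held; the coverage ratio is 54%, less than the 56% limit — every condition holds. However, paragraph (n) must be considered: (n) operates against (c): discharge temperature exceeds 35 °C. So (c) is unavailable.
Exception (d) does not apply: the facility operates on a continuous process.
No exception displaces § 14.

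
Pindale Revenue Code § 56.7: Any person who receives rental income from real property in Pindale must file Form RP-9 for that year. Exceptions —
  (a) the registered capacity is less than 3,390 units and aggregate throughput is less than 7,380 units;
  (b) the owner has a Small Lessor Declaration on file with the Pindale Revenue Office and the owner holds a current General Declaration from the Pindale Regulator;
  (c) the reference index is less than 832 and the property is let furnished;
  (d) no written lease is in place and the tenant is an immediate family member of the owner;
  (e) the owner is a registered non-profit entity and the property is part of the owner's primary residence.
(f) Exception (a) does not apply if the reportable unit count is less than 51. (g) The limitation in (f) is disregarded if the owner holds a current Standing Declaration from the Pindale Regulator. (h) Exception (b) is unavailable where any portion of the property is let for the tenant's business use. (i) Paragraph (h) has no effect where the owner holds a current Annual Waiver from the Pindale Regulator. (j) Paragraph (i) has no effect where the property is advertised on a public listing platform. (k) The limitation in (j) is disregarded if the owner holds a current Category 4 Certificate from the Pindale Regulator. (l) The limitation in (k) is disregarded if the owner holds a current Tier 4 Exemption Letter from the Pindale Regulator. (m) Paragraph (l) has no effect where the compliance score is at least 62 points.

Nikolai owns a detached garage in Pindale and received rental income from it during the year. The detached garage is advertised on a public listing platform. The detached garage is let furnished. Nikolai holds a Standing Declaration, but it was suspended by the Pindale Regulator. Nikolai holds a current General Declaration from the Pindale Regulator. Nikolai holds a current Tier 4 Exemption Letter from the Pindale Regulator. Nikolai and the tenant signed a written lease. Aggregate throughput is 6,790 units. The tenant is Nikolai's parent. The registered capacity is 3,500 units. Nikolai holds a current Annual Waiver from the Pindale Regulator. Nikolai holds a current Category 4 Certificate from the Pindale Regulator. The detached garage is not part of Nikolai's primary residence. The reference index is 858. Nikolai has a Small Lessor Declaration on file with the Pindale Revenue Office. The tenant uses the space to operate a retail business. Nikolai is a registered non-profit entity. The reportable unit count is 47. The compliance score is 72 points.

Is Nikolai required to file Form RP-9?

Exception (a) does not apply: the registered capacity is 3,500 units, not less than 3,390 units.
Exception (b)'s conditions are all satisfied: a Small Lessor Declaration is on file; a current General Declaration is held. As to paragraphs (h)–(m): (h) is engaged (the space is let for business use), but is itself disapplied by (i): (i) applies — a current Annual Waiver is held. (j) operates (the property is publicly advertised), but is set aside by (k): (k) operates against (j): a current Category 4 Certificate is held. (l) applies (a current Tier 4 Exemption Letter is held), but is overridden by (m): (m) applies — the compliance score is 72 points, meeting the 62 points threshold. So (b) applies.
Exception (c) requires that the reference index is less than 832; but the reference index is 858, not less than 832, so (c) is unavailable.
Exception (d) does not apply: a written lease is in place.
Exception (e) requires that the property is part of the owner's primary residence; but the detached garage is not part of the primary residence, so (e) is unavailable.

No — exception (b) applies; Nikolai is not required to file Form RP-9.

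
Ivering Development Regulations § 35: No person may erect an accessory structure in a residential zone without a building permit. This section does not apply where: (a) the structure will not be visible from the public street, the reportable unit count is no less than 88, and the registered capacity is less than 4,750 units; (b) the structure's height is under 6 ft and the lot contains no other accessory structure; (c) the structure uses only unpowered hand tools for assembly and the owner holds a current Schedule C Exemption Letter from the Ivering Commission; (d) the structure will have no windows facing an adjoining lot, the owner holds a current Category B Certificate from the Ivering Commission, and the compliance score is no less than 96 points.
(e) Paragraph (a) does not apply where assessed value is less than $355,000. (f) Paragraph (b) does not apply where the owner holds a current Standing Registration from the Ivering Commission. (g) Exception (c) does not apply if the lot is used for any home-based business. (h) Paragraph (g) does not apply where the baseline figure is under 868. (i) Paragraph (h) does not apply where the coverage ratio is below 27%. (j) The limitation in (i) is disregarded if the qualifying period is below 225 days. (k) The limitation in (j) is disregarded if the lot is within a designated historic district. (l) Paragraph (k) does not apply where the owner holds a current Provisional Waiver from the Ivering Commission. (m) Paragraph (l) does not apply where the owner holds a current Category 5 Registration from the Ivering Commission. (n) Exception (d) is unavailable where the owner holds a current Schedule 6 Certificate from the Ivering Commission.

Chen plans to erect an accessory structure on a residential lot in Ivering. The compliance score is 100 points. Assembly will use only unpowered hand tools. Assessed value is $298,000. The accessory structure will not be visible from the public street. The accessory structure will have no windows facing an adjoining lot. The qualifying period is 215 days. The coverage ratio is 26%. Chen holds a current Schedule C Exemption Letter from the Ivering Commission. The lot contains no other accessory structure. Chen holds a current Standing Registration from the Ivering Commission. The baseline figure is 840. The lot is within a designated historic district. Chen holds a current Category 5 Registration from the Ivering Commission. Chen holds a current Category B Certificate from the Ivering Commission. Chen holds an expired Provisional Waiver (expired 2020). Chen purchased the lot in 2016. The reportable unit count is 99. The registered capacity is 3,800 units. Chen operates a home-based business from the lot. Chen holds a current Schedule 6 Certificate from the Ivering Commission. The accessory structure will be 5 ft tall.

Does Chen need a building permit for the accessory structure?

Exception (a): the structure will not be visible from the street; the reportable unit count is 99, meeting the 88 threshold; the registered capacity is 3,800 units, less than the 4,750 units limit — every condition holds. But: (e) applies — assessed value is $298,000, less than the $355,000 limit. (a) is therefore removed.
All of (b)'s requirements are met (the structure's height is 5 ft, under the 6 ft limit; the lot has no other accessory structure). Turning to paragraph (f): (f) operates against (b): a current Standing Registration is held. Exception (b) does not apply.
All of (c)'s requirements are met (assembly uses only hand tools; a current Schedule C Exemption Letter is held). However, paragraphs (g)–(m) must be considered: (g) operates — a home-based business operates on the lot. (h) operates (the baseline figure is 840, under the 868 limit), but yields to (i): (i) is triggered — the coverage ratio is 26%, below the 27% limit. (j) would limit (i) — the qualifying period is 215 days, below the 225 days limit — but (k) sets (j) aside: (k) operates against (j): the lot is in a historic district. (l) does not operate here (no current Provisional Waiver is held), so (k) stands. (c) is therefore removed.
Exception (d)'s conditions are all satisfied: no windows face an adjoining lot; a current Category B Certificate is held; the compliance score is 100 points, meeting the 96 points threshold. Turning to paragraph (n): (n) operates — a current Schedule 6 Certificate is held. (d) is therefore removed.
No exception is made out. Chen falls within the general rule.

Yes — Chen must obtain a building permit.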